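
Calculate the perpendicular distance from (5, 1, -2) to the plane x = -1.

distance = |a·x₀ + b·y₀ + c·z₀ - d| / √(a² + b² + c²)
  = |1·5 + 0·1 + 0·(-2) - (-1)| / √(1² + 0² + 0²)
  = |5 + 0 + 0 + 1| / √(1 + 0 + 0)
  = |6| / √1
  = 6 / 1
  ≈ 6

6


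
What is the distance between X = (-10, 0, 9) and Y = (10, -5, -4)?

d = √[(x₂-x₁)² + (y₂-y₁)² + (z₂-z₁)²]
  = √[20² + (-5)² + (-13)²]
  = √[400 + 25 + 169]
  = √594
  ≈ 24.37

24.37


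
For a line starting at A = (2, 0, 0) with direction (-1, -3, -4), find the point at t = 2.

P(t) = A + t·d
  = (2 + (-1)·2, 0 + (-3)·2, 0 + (-4)·2)
  = (2 - 2, 0 - 6, 0 - 8)
  = (0, -6, -8)

(0, -6, -8)


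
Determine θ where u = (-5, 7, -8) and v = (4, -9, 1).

u·v = (-5)·4 + 7·(-9) + (-8)·1 = -20 - 63 - 8 = -91
|u| = √((-5)² + 7² + (-8)²) = √138 ≈ 11.75
|v| = √(4² + (-9)² + 1²) = √98 ≈ 9.899
cos θ = (u·v)/(|u||v|) = -91/(11.75·9.899) ≈ -0.7825
θ = arccos(-0.7825) ≈ 141.5°

141.5°


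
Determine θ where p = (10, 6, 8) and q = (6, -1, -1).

p·q = 10·6 + 6·(-1) + 8·(-1) = 60 - 6 - 8 = 46
|p| = √(10² + 6² + 8²) = √200 ≈ 14.14
|q| = √(6² + (-1)² + (-1)²) = √38 ≈ 6.164
cos θ = (p·q)/(|p||q|) = 46/(14.14·6.164) ≈ 0.5277
θ = arccos(0.5277) ≈ 58.15°

58.15°


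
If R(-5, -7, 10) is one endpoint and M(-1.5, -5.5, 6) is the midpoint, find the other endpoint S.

S = 2M - R
  = (2·(-1.5) - (-5), 2·(-5.5) - (-7), 2·6 - 10)
  = (-3 + 5, -11 + 7, 12 - 10)
  = (2, -4, 2)

(2, -4, 2)


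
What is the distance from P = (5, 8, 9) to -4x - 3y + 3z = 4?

distance = |a·x₀ + b·y₀ + c·z₀ - d| / √(a² + b² + c²)
  = |(-4)·5 + (-3)·8 + 3·9 - 4| / √((-4)² + (-3)² + 3²)
  = |-20 - 24 + 27 - 4| / √(16 + 9 + 9)
  = |-21| / √34
  = 21 / 5.831
  ≈ 3.601

3.601


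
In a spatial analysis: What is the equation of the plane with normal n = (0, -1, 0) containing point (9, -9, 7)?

The plane through P with normal n = (a, b, c) satisfies n·(r - P) = 0,
i.e. ax + by + cz = a·x₀ + b·y₀ + c·z₀.
d = 0·9 + (-1)·(-9) + 0·7
  = 0 + 9 + 0
  = 9
Equation: -y = 9

-y = 9


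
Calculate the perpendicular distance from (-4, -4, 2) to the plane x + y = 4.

distance = |a·x₀ + b·y₀ + c·z₀ - d| / √(a² + b² + c²)
  = |1·(-4) + 1·(-4) + 0·2 - 4| / √(1² + 1² + 0²)
  = |-4 - 4 + 0 - 4| / √(1 + 1 + 0)
  = |-12| / √2
  = 12 / 1.414
  ≈ 8.485

8.485


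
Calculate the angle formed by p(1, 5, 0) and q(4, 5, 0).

p·q = 1·4 + 5·5 + 0·0 = 4 + 25 + 0 = 29
|p| = √(1² + 5² + 0²) = √26 ≈ 5.099
|q| = √(4² + 5² + 0²) = √41 ≈ 6.403
cos θ = (p·q)/(|p||q|) = 29/(5.099·6.403) ≈ 0.8882
θ = arccos(0.8882) ≈ 27.35°

27.35°


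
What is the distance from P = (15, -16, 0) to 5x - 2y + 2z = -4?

distance = |a·x₀ + b·y₀ + c·z₀ - d| / √(a² + b² + c²)
  = |5·15 + (-2)·(-16) + 2·0 - (-4)| / √(5² + (-2)² + 2²)
  = |75 + 32 + 0 + 4| / √(25 + 4 + 4)
  = |111| / √33
  = 111 / 5.745
  ≈ 19.32

19.32


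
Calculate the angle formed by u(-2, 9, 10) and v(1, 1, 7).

u·v = (-2)·1 + 9·1 + 10·7 = -2 + 9 + 70 = 77
|u| = √((-2)² + 9² + 10²) = √185 ≈ 13.6
|v| = √(1² + 1² + 7²) = √51 ≈ 7.141
cos θ = (u·v)/(|u||v|) = 77/(13.6·7.141) ≈ 0.7927
θ = arccos(0.7927) ≈ 37.56°

37.56°


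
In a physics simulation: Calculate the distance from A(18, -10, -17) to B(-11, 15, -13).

d = √[(x₂-x₁)² + (y₂-y₁)² + (z₂-z₁)²]
  = √[(-29)² + 25² + 4²]
  = √[841 + 625 + 16]
  = √1482
  ≈ 38.5

38.5


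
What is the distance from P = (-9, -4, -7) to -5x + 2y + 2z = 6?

distance = |a·x₀ + b·y₀ + c·z₀ - d| / √(a² + b² + c²)
  = |(-5)·(-9) + 2·(-4) + 2·(-7) - 6| / √((-5)² + 2² + 2²)
  = |45 - 8 - 14 - 6| / √(25 + 4 + 4)
  = |17| / √33
  = 17 / 5.745
  ≈ 2.959

2.959


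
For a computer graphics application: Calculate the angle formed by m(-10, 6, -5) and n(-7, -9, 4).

m·n = (-10)·(-7) + 6·(-9) + (-5)·4 = 70 - 54 - 20 = -4
|m| = √((-10)² + 6² + (-5)²) = √161 ≈ 12.69
|n| = √((-7)² + (-9)² + 4²) = √146 ≈ 12.08
cos θ = (m·n)/(|m||n|) = -4/(12.69·12.08) ≈ -0.02609
θ = arccos(-0.02609) ≈ 91.5°

91.5°


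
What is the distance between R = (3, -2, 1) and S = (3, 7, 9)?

d = √[(x₂-x₁)² + (y₂-y₁)² + (z₂-z₁)²]
  = √[0² + 9² + 8²]
  = √[0 + 81 + 64]
  = √145
  ≈ 12.04

12.04


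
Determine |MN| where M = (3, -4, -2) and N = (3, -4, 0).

d = √[(x₂-x₁)² + (y₂-y₁)² + (z₂-z₁)²]
  = √[0² + 0² + 2²]
  = √[0 + 0 + 4]
  = √4
  ≈ 2

2


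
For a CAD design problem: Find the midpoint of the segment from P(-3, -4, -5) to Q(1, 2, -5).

M = ((x₁+x₂)/2, (y₁+y₂)/2, (z₁+z₂)/2)
  = ((-3 + 1)/2, (-4 + 2)/2, (-5 - 5)/2)
  = (-2/2, -2/2, -10/2)
  = (-1, -1, -5)

(-1, -1, -5)


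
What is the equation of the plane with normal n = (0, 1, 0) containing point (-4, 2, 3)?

The plane through P with normal n = (a, b, c) satisfies n·(r - P) = 0,
i.e. ax + by + cz = a·x₀ + b·y₀ + c·z₀.
d = 0·(-4) + 1·2 + 0·3
  = 0 + 2 + 0
  = 2
Equation: y = 2

y = 2


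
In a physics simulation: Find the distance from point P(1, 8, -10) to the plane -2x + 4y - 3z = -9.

distance = |a·x₀ + b·y₀ + c·z₀ - d| / √(a² + b² + c²)
  = |(-2)·1 + 4·8 + (-3)·(-10) - (-9)| / √((-2)² + 4² + (-3)²)
  = |-2 + 32 + 30 + 9| / √(4 + 16 + 9)
  = |69| / √29
  = 69 / 5.385
  ≈ 12.81

12.81


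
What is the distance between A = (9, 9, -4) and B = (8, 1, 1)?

d = √[(x₂-x₁)² + (y₂-y₁)² + (z₂-z₁)²]
  = √[(-1)² + (-8)² + 5²]
  = √[1 + 64 + 25]
  = √90
  ≈ 9.487

9.487


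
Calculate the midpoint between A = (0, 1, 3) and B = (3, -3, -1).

M = ((x₁+x₂)/2, (y₁+y₂)/2, (z₁+z₂)/2)
  = ((0 + 3)/2, (1 - 3)/2, (3 - 1)/2)
  = (3/2, -2/2, 2/2)
  = (1.5, -1, 1)

(1.5, -1, 1)


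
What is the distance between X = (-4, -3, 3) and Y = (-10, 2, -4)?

d = √[(x₂-x₁)² + (y₂-y₁)² + (z₂-z₁)²]
  = √[(-6)² + 5² + (-7)²]
  = √[36 + 25 + 49]
  = √110
  ≈ 10.49

10.49


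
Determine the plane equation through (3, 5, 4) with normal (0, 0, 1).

The plane through P with normal n = (a, b, c) satisfies n·(r - P) = 0,
i.e. ax + by + cz = a·x₀ + b·y₀ + c·z₀.
d = 0·3 + 0·5 + 1·4
  = 0 + 0 + 4
  = 4
Equation: z = 4

z = 4


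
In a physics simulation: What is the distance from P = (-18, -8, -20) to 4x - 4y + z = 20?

distance = |a·x₀ + b·y₀ + c·z₀ - d| / √(a² + b² + c²)
  = |4·(-18) + (-4)·(-8) + 1·(-20) - 20| / √(4² + (-4)² + 1²)
  = |-72 + 32 - 20 - 20| / √(16 + 16 + 1)
  = |-80| / √33
  = 80 / 5.745
  ≈ 13.93

13.93


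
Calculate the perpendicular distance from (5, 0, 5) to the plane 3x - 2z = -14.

distance = |a·x₀ + b·y₀ + c·z₀ - d| / √(a² + b² + c²)
  = |3·5 + 0·0 + (-2)·5 - (-14)| / √(3² + 0² + (-2)²)
  = |15 + 0 - 10 + 14| / √(9 + 0 + 4)
  = |19| / √13
  = 19 / 3.606
  ≈ 5.27

5.27


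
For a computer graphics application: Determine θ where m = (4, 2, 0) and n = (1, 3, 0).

m·n = 4·1 + 2·3 + 0·0 = 4 + 6 + 0 = 10
|m| = √(4² + 2² + 0²) = √20 ≈ 4.472
|n| = √(1² + 3² + 0²) = √10 ≈ 3.162
cos θ = (m·n)/(|m||n|) = 10/(4.472·3.162) ≈ 0.7071
θ = arccos(0.7071) ≈ 45°

45°


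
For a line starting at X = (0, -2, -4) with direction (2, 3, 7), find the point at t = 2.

P(t) = X + t·d
  = (0 + 2·2, -2 + 3·2, -4 + 7·2)
  = (0 + 4, -2 + 6, -4 + 14)
  = (4, 4, 10)

(4, 4, 10)


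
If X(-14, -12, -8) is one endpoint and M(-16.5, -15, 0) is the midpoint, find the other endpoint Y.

Y = 2M - X
  = (2·(-16.5) - (-14), 2·(-15) - (-12), 2·0 - (-8))
  = (-33 + 14, -30 + 12, 0 + 8)
  = (-19, -18, 8)

(-19, -18, 8)


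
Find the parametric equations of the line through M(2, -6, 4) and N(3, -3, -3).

Direction vector d = N - M = (3 - 2, -3 + 6, -3 - 4) = (1, 3, -7)
Parametric form r = M + t·d:
x = 2 + t, y = -6 + 3t, z = 4 - 7t

x = 2 + t, y = -6 + 3t, z = 4 - 7t


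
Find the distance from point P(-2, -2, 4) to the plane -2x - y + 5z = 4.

distance = |a·x₀ + b·y₀ + c·z₀ - d| / √(a² + b² + c²)
  = |(-2)·(-2) + (-1)·(-2) + 5·4 - 4| / √((-2)² + (-1)² + 5²)
  = |4 + 2 + 20 - 4| / √(4 + 1 + 25)
  = |22| / √30
  = 22 / 5.477
  ≈ 4.017

4.017


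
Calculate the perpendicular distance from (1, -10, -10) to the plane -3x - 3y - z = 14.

distance = |a·x₀ + b·y₀ + c·z₀ - d| / √(a² + b² + c²)
  = |(-3)·1 + (-3)·(-10) + (-1)·(-10) - 14| / √((-3)² + (-3)² + (-1)²)
  = |-3 + 30 + 10 - 14| / √(9 + 9 + 1)
  = |23| / √19
  = 23 / 4.359
  ≈ 5.277

5.277


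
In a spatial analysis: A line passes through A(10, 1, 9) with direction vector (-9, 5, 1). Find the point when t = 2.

P(t) = A + t·d
  = (10 + (-9)·2, 1 + 5·2, 9 + 1·2)
  = (10 - 18, 1 + 10, 9 + 2)
  = (-8, 11, 11)

(-8, 11, 11)


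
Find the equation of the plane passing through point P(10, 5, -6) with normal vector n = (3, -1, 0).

The plane through P with normal n = (a, b, c) satisfies n·(r - P) = 0,
i.e. ax + by + cz = a·x₀ + b·y₀ + c·z₀.
d = 3·10 + (-1)·5 + 0·(-6)
  = 30 - 5 + 0
  = 25
Equation: 3x - y = 25

3x - y = 25


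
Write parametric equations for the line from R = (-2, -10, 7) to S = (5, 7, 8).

Direction vector d = S - R = (5 + 2, 7 + 10, 8 - 7) = (7, 17, 1)
Parametric form r = R + t·d:
x = -2 + 7t, y = -10 + 17t, z = 7 + t

x = -2 + 7t, y = -10 + 17t, z = 7 + t


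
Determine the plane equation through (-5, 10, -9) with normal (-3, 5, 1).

The plane through P with normal n = (a, b, c) satisfies n·(r - P) = 0,
i.e. ax + by + cz = a·x₀ + b·y₀ + c·z₀.
d = (-3)·(-5) + 5·10 + 1·(-9)
  = 15 + 50 - 9
  = 56
Equation: -3x + 5y + z = 56

-3x + 5y + z = 56


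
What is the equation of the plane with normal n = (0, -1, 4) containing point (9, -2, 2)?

The plane through P with normal n = (a, b, c) satisfies n·(r - P) = 0,
i.e. ax + by + cz = a·x₀ + b·y₀ + c·z₀.
d = 0·9 + (-1)·(-2) + 4·2
  = 0 + 2 + 8
  = 10
Equation: -y + 4z = 10

-y + 4z = 10


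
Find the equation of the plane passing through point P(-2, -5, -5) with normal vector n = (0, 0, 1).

The plane through P with normal n = (a, b, c) satisfies n·(r - P) = 0,
i.e. ax + by + cz = a·x₀ + b·y₀ + c·z₀.
d = 0·(-2) + 0·(-5) + 1·(-5)
  = 0 + 0 - 5
  = -5
Equation: z = -5

z = -5


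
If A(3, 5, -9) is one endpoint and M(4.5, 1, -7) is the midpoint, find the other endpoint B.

B = 2M - A
  = (2·4.5 - 3, 2·1 - 5, 2·(-7) - (-9))
  = (9 - 3, 2 - 5, -14 + 9)
  = (6, -3, -5)

(6, -3, -5)


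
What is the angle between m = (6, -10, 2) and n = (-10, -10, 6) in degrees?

m·n = 6·(-10) + (-10)·(-10) + 2·6 = -60 + 100 + 12 = 52
|m| = √(6² + (-10)² + 2²) = √140 ≈ 11.83
|n| = √((-10)² + (-10)² + 6²) = √236 ≈ 15.36
cos θ = (m·n)/(|m||n|) = 52/(11.83·15.36) ≈ 0.2861
θ = arccos(0.2861) ≈ 73.38°

73.38°


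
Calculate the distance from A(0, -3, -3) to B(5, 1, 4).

d = √[(x₂-x₁)² + (y₂-y₁)² + (z₂-z₁)²]
  = √[5² + 4² + 7²]
  = √[25 + 16 + 49]
  = √90
  ≈ 9.487

9.487


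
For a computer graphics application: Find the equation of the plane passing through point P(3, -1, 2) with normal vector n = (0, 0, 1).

The plane through P with normal n = (a, b, c) satisfies n·(r - P) = 0,
i.e. ax + by + cz = a·x₀ + b·y₀ + c·z₀.
d = 0·3 + 0·(-1) + 1·2
  = 0 + 0 + 2
  = 2
Equation: z = 2

z = 2


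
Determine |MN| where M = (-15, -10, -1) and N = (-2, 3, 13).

d = √[(x₂-x₁)² + (y₂-y₁)² + (z₂-z₁)²]
  = √[13² + 13² + 14²]
  = √[169 + 169 + 196]
  = √534
  ≈ 23.11

23.11


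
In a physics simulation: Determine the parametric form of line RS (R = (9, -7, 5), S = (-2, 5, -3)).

Direction vector d = S - R = (-2 - 9, 5 + 7, -3 - 5) = (-11, 12, -8)
Parametric form r = R + t·d:
x = 9 - 11t, y = -7 + 12t, z = 5 - 8t

x = 9 - 11t, y = -7 + 12t, z = 5 - 8t


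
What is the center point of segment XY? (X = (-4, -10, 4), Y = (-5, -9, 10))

M = ((x₁+x₂)/2, (y₁+y₂)/2, (z₁+z₂)/2)
  = ((-4 - 5)/2, (-10 - 9)/2, (4 + 10)/2)
  = (-9/2, -19/2, 14/2)
  = (-4.5, -9.5, 7)

(-4.5, -9.5, 7)


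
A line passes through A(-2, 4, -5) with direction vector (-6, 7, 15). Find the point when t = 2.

P(t) = A + t·d
  = (-2 + (-6)·2, 4 + 7·2, -5 + 15·2)
  = (-2 - 12, 4 + 14, -5 + 30)
  = (-14, 18, 25)

(-14, 18, 25)


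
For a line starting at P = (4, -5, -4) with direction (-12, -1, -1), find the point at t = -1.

P(t) = P + t·d
  = (4 + (-12)·(-1), -5 + (-1)·(-1), -4 + (-1)·(-1))
  = (4 + 12, -5 + 1, -4 + 1)
  = (16, -4, -3)

(16, -4, -3)


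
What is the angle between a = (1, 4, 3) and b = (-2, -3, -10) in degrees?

a·b = 1·(-2) + 4·(-3) + 3·(-10) = -2 - 12 - 30 = -44
|a| = √(1² + 4² + 3²) = √26 ≈ 5.099
|b| = √((-2)² + (-3)² + (-10)²) = √113 ≈ 10.63
cos θ = (a·b)/(|a||b|) = -44/(5.099·10.63) ≈ -0.8118
θ = arccos(-0.8118) ≈ 144.3°

144.3°


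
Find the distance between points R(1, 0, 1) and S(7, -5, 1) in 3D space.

d = √[(x₂-x₁)² + (y₂-y₁)² + (z₂-z₁)²]
  = √[6² + (-5)² + 0²]
  = √[36 + 25 + 0]
  = √61
  ≈ 7.81

7.81


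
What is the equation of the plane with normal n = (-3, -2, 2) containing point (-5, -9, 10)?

The plane through P with normal n = (a, b, c) satisfies n·(r - P) = 0,
i.e. ax + by + cz = a·x₀ + b·y₀ + c·z₀.
d = (-3)·(-5) + (-2)·(-9) + 2·10
  = 15 + 18 + 20
  = 53
Equation: -3x - 2y + 2z = 53

-3x - 2y + 2z = 53


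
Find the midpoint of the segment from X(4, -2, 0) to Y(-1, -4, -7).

M = ((x₁+x₂)/2, (y₁+y₂)/2, (z₁+z₂)/2)
  = ((4 - 1)/2, (-2 - 4)/2, (0 - 7)/2)
  = (3/2, -6/2, -7/2)
  = (1.5, -3, -3.5)

(1.5, -3, -3.5)


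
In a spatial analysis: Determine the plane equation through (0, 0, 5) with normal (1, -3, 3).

The plane through P with normal n = (a, b, c) satisfies n·(r - P) = 0,
i.e. ax + by + cz = a·x₀ + b·y₀ + c·z₀.
d = 1·0 + (-3)·0 + 3·5
  = 0 + 0 + 15
  = 15
Equation: x - 3y + 3z = 15

x - 3y + 3z = 15


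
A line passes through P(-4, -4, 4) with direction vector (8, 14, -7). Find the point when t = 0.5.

P(t) = P + t·d
  = (-4 + 8·0.5, -4 + 14·0.5, 4 + (-7)·0.5)
  = (-4 + 4, -4 + 7, 4 - 3.5)
  = (0, 3, 0.5)

(0, 3, 0.5)


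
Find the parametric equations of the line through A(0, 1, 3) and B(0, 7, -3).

Direction vector d = B - A = (0 + 0, 7 - 1, -3 - 3) = (0, 6, -6)
Parametric form r = A + t·d:
x = 0, y = 1 + 6t, z = 3 - 6t

x = 0, y = 1 + 6t, z = 3 - 6t


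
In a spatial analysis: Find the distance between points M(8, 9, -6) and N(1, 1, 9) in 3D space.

d = √[(x₂-x₁)² + (y₂-y₁)² + (z₂-z₁)²]
  = √[(-7)² + (-8)² + 15²]
  = √[49 + 64 + 225]
  = √338
  ≈ 18.38

18.38


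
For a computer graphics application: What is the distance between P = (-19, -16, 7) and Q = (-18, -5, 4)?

d = √[(x₂-x₁)² + (y₂-y₁)² + (z₂-z₁)²]
  = √[1² + 11² + (-3)²]
  = √[1 + 121 + 9]
  = √131
  ≈ 11.45

11.45


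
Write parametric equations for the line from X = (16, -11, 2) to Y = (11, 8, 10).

Direction vector d = Y - X = (11 - 16, 8 + 11, 10 - 2) = (-5, 19, 8)
Parametric form r = X + t·d:
x = 16 - 5t, y = -11 + 19t, z = 2 + 8t

x = 16 - 5t, y = -11 + 19t, z = 2 + 8t


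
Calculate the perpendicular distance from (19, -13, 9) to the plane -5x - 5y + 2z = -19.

distance = |a·x₀ + b·y₀ + c·z₀ - d| / √(a² + b² + c²)
  = |(-5)·19 + (-5)·(-13) + 2·9 - (-19)| / √((-5)² + (-5)² + 2²)
  = |-95 + 65 + 18 + 19| / √(25 + 25 + 4)
  = |7| / √54
  = 7 / 7.348
  ≈ 0.9526

0.9526


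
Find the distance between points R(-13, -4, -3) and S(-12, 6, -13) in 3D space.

d = √[(x₂-x₁)² + (y₂-y₁)² + (z₂-z₁)²]
  = √[1² + 10² + (-10)²]
  = √[1 + 100 + 100]
  = √201
  ≈ 14.18

14.18


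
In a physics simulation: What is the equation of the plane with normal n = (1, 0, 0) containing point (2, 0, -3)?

The plane through P with normal n = (a, b, c) satisfies n·(r - P) = 0,
i.e. ax + by + cz = a·x₀ + b·y₀ + c·z₀.
d = 1·2 + 0·0 + 0·(-3)
  = 2 + 0 + 0
  = 2
Equation: x = 2

x = 2


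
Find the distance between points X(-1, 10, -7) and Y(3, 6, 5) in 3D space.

d = √[(x₂-x₁)² + (y₂-y₁)² + (z₂-z₁)²]
  = √[4² + (-4)² + 12²]
  = √[16 + 16 + 144]
  = √176
  ≈ 13.27

13.27


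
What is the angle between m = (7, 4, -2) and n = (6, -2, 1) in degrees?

m·n = 7·6 + 4·(-2) + (-2)·1 = 42 - 8 - 2 = 32
|m| = √(7² + 4² + (-2)²) = √69 ≈ 8.307
|n| = √(6² + (-2)² + 1²) = √41 ≈ 6.403
cos θ = (m·n)/(|m||n|) = 32/(8.307·6.403) ≈ 0.6016
θ = arccos(0.6016) ≈ 53.01°

53.01°


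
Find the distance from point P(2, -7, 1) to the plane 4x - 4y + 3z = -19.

distance = |a·x₀ + b·y₀ + c·z₀ - d| / √(a² + b² + c²)
  = |4·2 + (-4)·(-7) + 3·1 - (-19)| / √(4² + (-4)² + 3²)
  = |8 + 28 + 3 + 19| / √(16 + 16 + 9)
  = |58| / √41
  = 58 / 6.403
  ≈ 9.058

9.058


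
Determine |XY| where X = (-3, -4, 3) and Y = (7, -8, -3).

d = √[(x₂-x₁)² + (y₂-y₁)² + (z₂-z₁)²]
  = √[10² + (-4)² + (-6)²]
  = √[100 + 16 + 36]
  = √152
  ≈ 12.33

12.33


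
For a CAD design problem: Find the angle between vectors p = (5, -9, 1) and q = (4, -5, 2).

p·q = 5·4 + (-9)·(-5) + 1·2 = 20 + 45 + 2 = 67
|p| = √(5² + (-9)² + 1²) = √107 ≈ 10.34
|q| = √(4² + (-5)² + 2²) = √45 ≈ 6.708
cos θ = (p·q)/(|p||q|) = 67/(10.34·6.708) ≈ 0.9656
θ = arccos(0.9656) ≈ 15.08°

15.08°


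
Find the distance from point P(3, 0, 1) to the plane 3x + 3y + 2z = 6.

distance = |a·x₀ + b·y₀ + c·z₀ - d| / √(a² + b² + c²)
  = |3·3 + 3·0 + 2·1 - 6| / √(3² + 3² + 2²)
  = |9 + 0 + 2 - 6| / √(9 + 9 + 4)
  = |5| / √22
  = 5 / 4.69
  ≈ 1.066

1.066


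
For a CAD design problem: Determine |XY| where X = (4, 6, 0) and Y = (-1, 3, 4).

d = √[(x₂-x₁)² + (y₂-y₁)² + (z₂-z₁)²]
  = √[(-5)² + (-3)² + 4²]
  = √[25 + 9 + 16]
  = √50
  ≈ 7.071

7.071


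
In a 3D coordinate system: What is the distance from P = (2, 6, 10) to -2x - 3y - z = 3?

distance = |a·x₀ + b·y₀ + c·z₀ - d| / √(a² + b² + c²)
  = |(-2)·2 + (-3)·6 + (-1)·10 - 3| / √((-2)² + (-3)² + (-1)²)
  = |-4 - 18 - 10 - 3| / √(4 + 9 + 1)
  = |-35| / √14
  = 35 / 3.742
  ≈ 9.354

9.354


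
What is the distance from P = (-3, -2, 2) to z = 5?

distance = |a·x₀ + b·y₀ + c·z₀ - d| / √(a² + b² + c²)
  = |0·(-3) + 0·(-2) + 1·2 - 5| / √(0² + 0² + 1²)
  = |0 + 0 + 2 - 5| / √(0 + 0 + 1)
  = |-3| / √1
  = 3 / 1
  ≈ 3

3


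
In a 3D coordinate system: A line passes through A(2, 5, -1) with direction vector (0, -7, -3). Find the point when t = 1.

P(t) = A + t·d
  = (2 + 0·1, 5 + (-7)·1, -1 + (-3)·1)
  = (2 + 0, 5 - 7, -1 - 3)
  = (2, -2, -4)

(2, -2, -4)


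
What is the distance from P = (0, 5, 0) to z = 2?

distance = |a·x₀ + b·y₀ + c·z₀ - d| / √(a² + b² + c²)
  = |0·0 + 0·5 + 1·0 - 2| / √(0² + 0² + 1²)
  = |0 + 0 + 0 - 2| / √(0 + 0 + 1)
  = |-2| / √1
  = 2 / 1
  ≈ 2

2


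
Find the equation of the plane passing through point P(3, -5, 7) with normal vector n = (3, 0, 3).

The plane through P with normal n = (a, b, c) satisfies n·(r - P) = 0,
i.e. ax + by + cz = a·x₀ + b·y₀ + c·z₀.
d = 3·3 + 0·(-5) + 3·7
  = 9 + 0 + 21
  = 30
Equation: 3x + 3z = 30

3x + 3z = 30


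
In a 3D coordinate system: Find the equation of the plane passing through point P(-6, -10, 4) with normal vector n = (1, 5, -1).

The plane through P with normal n = (a, b, c) satisfies n·(r - P) = 0,
i.e. ax + by + cz = a·x₀ + b·y₀ + c·z₀.
d = 1·(-6) + 5·(-10) + (-1)·4
  = -6 - 50 - 4
  = -60
Equation: x + 5y - z = -60

x + 5y - z = -60


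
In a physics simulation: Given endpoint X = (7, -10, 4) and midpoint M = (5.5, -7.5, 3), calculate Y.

Y = 2M - X
  = (2·5.5 - 7, 2·(-7.5) - (-10), 2·3 - 4)
  = (11 - 7, -15 + 10, 6 - 4)
  = (4, -5, 2)

(4, -5, 2)


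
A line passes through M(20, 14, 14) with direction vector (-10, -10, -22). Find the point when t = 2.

P(t) = M + t·d
  = (20 + (-10)·2, 14 + (-10)·2, 14 + (-22)·2)
  = (20 - 20, 14 - 20, 14 - 44)
  = (0, -6, -30)

(0, -6, -30)


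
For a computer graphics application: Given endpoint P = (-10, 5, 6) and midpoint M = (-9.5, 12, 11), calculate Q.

Q = 2M - P
  = (2·(-9.5) - (-10), 2·12 - 5, 2·11 - 6)
  = (-19 + 10, 24 - 5, 22 - 6)
  = (-9, 19, 16)

(-9, 19, 16)


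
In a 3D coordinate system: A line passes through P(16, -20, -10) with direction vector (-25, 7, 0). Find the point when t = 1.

P(t) = P + t·d
  = (16 + (-25)·1, -20 + 7·1, -10 + 0·1)
  = (16 - 25, -20 + 7, -10 + 0)
  = (-9, -13, -10)

(-9, -13, -10)


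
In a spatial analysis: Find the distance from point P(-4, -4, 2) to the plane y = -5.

distance = |a·x₀ + b·y₀ + c·z₀ - d| / √(a² + b² + c²)
  = |0·(-4) + 1·(-4) + 0·2 - (-5)| / √(0² + 1² + 0²)
  = |0 - 4 + 0 + 5| / √(0 + 1 + 0)
  = |1| / √1
  = 1 / 1
  ≈ 1

1


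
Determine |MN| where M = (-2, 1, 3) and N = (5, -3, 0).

d = √[(x₂-x₁)² + (y₂-y₁)² + (z₂-z₁)²]
  = √[7² + (-4)² + (-3)²]
  = √[49 + 16 + 9]
  = √74
  ≈ 8.602

8.602


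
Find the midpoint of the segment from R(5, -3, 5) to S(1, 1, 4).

M = ((x₁+x₂)/2, (y₁+y₂)/2, (z₁+z₂)/2)
  = ((5 + 1)/2, (-3 + 1)/2, (5 + 4)/2)
  = (6/2, -2/2, 9/2)
  = (3, -1, 4.5)

(3, -1, 4.5)


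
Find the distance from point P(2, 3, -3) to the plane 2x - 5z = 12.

distance = |a·x₀ + b·y₀ + c·z₀ - d| / √(a² + b² + c²)
  = |2·2 + 0·3 + (-5)·(-3) - 12| / √(2² + 0² + (-5)²)
  = |4 + 0 + 15 - 12| / √(4 + 0 + 25)
  = |7| / √29
  = 7 / 5.385
  ≈ 1.3

1.3


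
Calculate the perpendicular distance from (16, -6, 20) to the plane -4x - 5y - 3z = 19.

distance = |a·x₀ + b·y₀ + c·z₀ - d| / √(a² + b² + c²)
  = |(-4)·16 + (-5)·(-6) + (-3)·20 - 19| / √((-4)² + (-5)² + (-3)²)
  = |-64 + 30 - 60 - 19| / √(16 + 25 + 9)
  = |-113| / √50
  = 113 / 7.071
  ≈ 15.98

15.98


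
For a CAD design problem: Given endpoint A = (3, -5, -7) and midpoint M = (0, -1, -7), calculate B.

B = 2M - A
  = (2·0 - 3, 2·(-1) - (-5), 2·(-7) - (-7))
  = (0 - 3, -2 + 5, -14 + 7)
  = (-3, 3, -7)

(-3, 3, -7)


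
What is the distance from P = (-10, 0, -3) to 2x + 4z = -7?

distance = |a·x₀ + b·y₀ + c·z₀ - d| / √(a² + b² + c²)
  = |2·(-10) + 0·0 + 4·(-3) - (-7)| / √(2² + 0² + 4²)
  = |-20 + 0 - 12 + 7| / √(4 + 0 + 16)
  = |-25| / √20
  = 25 / 4.472
  ≈ 5.59

5.59


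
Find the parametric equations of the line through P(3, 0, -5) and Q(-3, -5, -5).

Direction vector d = Q - P = (-3 - 3, -5 + 0, -5 + 5) = (-6, -5, 0)
Parametric form r = P + t·d:
x = 3 - 6t, y = 0 - 5t, z = -5

x = 3 - 6t, y = 0 - 5t, z = -5


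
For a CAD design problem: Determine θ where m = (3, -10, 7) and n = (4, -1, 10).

m·n = 3·4 + (-10)·(-1) + 7·10 = 12 + 10 + 70 = 92
|m| = √(3² + (-10)² + 7²) = √158 ≈ 12.57
|n| = √(4² + (-1)² + 10²) = √117 ≈ 10.82
cos θ = (m·n)/(|m||n|) = 92/(12.57·10.82) ≈ 0.6767
θ = arccos(0.6767) ≈ 47.42°

47.42°


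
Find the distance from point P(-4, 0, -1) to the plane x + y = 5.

distance = |a·x₀ + b·y₀ + c·z₀ - d| / √(a² + b² + c²)
  = |1·(-4) + 1·0 + 0·(-1) - 5| / √(1² + 1² + 0²)
  = |-4 + 0 + 0 - 5| / √(1 + 1 + 0)
  = |-9| / √2
  = 9 / 1.414
  ≈ 6.364

6.364


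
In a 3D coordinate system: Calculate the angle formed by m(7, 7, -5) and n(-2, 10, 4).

m·n = 7·(-2) + 7·10 + (-5)·4 = -14 + 70 - 20 = 36
|m| = √(7² + 7² + (-5)²) = √123 ≈ 11.09
|n| = √((-2)² + 10² + 4²) = √120 ≈ 10.95
cos θ = (m·n)/(|m||n|) = 36/(11.09·10.95) ≈ 0.2963
θ = arccos(0.2963) ≈ 72.76°

72.76°


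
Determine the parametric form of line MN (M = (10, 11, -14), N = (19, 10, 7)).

Direction vector d = N - M = (19 - 10, 10 - 11, 7 + 14) = (9, -1, 21)
Parametric form r = M + t·d:
x = 10 + 9t, y = 11 - t, z = -14 + 21t

x = 10 + 9t, y = 11 - t, z = -14 + 21t


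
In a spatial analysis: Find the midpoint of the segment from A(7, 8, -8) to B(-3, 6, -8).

M = ((x₁+x₂)/2, (y₁+y₂)/2, (z₁+z₂)/2)
  = ((7 - 3)/2, (8 + 6)/2, (-8 - 8)/2)
  = (4/2, 14/2, -16/2)
  = (2, 7, -8)

(2, 7, -8)


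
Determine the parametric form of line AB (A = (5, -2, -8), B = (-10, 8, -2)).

Direction vector d = B - A = (-10 - 5, 8 + 2, -2 + 8) = (-15, 10, 6)
Parametric form r = A + t·d:
x = 5 - 15t, y = -2 + 10t, z = -8 + 6t

x = 5 - 15t, y = -2 + 10t, z = -8 + 6t


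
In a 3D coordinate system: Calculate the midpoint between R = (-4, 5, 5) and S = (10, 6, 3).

M = ((x₁+x₂)/2, (y₁+y₂)/2, (z₁+z₂)/2)
  = ((-4 + 10)/2, (5 + 6)/2, (5 + 3)/2)
  = (6/2, 11/2, 8/2)
  = (3, 5.5, 4)

(3, 5.5, 4)


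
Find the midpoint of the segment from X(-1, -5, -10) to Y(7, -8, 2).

M = ((x₁+x₂)/2, (y₁+y₂)/2, (z₁+z₂)/2)
  = ((-1 + 7)/2, (-5 - 8)/2, (-10 + 2)/2)
  = (6/2, -13/2, -8/2)
  = (3, -6.5, -4)

(3, -6.5, -4)


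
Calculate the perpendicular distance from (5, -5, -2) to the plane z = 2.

distance = |a·x₀ + b·y₀ + c·z₀ - d| / √(a² + b² + c²)
  = |0·5 + 0·(-5) + 1·(-2) - 2| / √(0² + 0² + 1²)
  = |0 + 0 - 2 - 2| / √(0 + 0 + 1)
  = |-4| / √1
  = 4 / 1
  ≈ 4

4


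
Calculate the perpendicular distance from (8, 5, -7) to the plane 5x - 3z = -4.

distance = |a·x₀ + b·y₀ + c·z₀ - d| / √(a² + b² + c²)
  = |5·8 + 0·5 + (-3)·(-7) - (-4)| / √(5² + 0² + (-3)²)
  = |40 + 0 + 21 + 4| / √(25 + 0 + 9)
  = |65| / √34
  = 65 / 5.831
  ≈ 11.15

11.15


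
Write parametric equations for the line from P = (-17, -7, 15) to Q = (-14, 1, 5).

Direction vector d = Q - P = (-14 + 17, 1 + 7, 5 - 15) = (3, 8, -10)
Parametric form r = P + t·d:
x = -17 + 3t, y = -7 + 8t, z = 15 - 10t

x = -17 + 3t, y = -7 + 8t, z = 15 - 10t


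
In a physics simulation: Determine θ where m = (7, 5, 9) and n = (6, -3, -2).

m·n = 7·6 + 5·(-3) + 9·(-2) = 42 - 15 - 18 = 9
|m| = √(7² + 5² + 9²) = √155 ≈ 12.45
|n| = √(6² + (-3)² + (-2)²) = √49 ≈ 7
cos θ = (m·n)/(|m||n|) = 9/(12.45·7) ≈ 0.1033
θ = arccos(0.1033) ≈ 84.07°

84.07°


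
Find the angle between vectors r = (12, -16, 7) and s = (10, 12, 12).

r·s = 12·10 + (-16)·12 + 7·12 = 120 - 192 + 84 = 12
|r| = √(12² + (-16)² + 7²) = √449 ≈ 21.19
|s| = √(10² + 12² + 12²) = √388 ≈ 19.7
cos θ = (r·s)/(|r||s|) = 12/(21.19·19.7) ≈ 0.02875
θ = arccos(0.02875) ≈ 88.35°

88.35°


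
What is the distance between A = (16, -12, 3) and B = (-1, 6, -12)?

d = √[(x₂-x₁)² + (y₂-y₁)² + (z₂-z₁)²]
  = √[(-17)² + 18² + (-15)²]
  = √[289 + 324 + 225]
  = √838
  ≈ 28.95

28.95


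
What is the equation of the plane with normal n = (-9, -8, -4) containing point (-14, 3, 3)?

The plane through P with normal n = (a, b, c) satisfies n·(r - P) = 0,
i.e. ax + by + cz = a·x₀ + b·y₀ + c·z₀.
d = (-9)·(-14) + (-8)·3 + (-4)·3
  = 126 - 24 - 12
  = 90
Equation: -9x - 8y - 4z = 90

-9x - 8y - 4z = 90


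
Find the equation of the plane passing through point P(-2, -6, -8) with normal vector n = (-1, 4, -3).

The plane through P with normal n = (a, b, c) satisfies n·(r - P) = 0,
i.e. ax + by + cz = a·x₀ + b·y₀ + c·z₀.
d = (-1)·(-2) + 4·(-6) + (-3)·(-8)
  = 2 - 24 + 24
  = 2
Equation: -x + 4y - 3z = 2

-x + 4y - 3z = 2


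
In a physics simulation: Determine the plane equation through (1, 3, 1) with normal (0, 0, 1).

The plane through P with normal n = (a, b, c) satisfies n·(r - P) = 0,
i.e. ax + by + cz = a·x₀ + b·y₀ + c·z₀.
d = 0·1 + 0·3 + 1·1
  = 0 + 0 + 1
  = 1
Equation: z = 1

z = 1


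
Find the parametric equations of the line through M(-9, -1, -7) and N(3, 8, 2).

Direction vector d = N - M = (3 + 9, 8 + 1, 2 + 7) = (12, 9, 9)
Parametric form r = M + t·d:
x = -9 + 12t, y = -1 + 9t, z = -7 + 9t

x = -9 + 12t, y = -1 + 9t, z = -7 + 9t


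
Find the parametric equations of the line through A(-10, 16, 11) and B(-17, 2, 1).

Direction vector d = B - A = (-17 + 10, 2 - 16, 1 - 11) = (-7, -14, -10)
Parametric form r = A + t·d:
x = -10 - 7t, y = 16 - 14t, z = 11 - 10t

x = -10 - 7t, y = 16 - 14t, z = 11 - 10t


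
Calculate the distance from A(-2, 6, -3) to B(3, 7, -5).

d = √[(x₂-x₁)² + (y₂-y₁)² + (z₂-z₁)²]
  = √[5² + 1² + (-2)²]
  = √[25 + 1 + 4]
  = √30
  ≈ 5.477

5.477


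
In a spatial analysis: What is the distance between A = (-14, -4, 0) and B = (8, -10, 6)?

d = √[(x₂-x₁)² + (y₂-y₁)² + (z₂-z₁)²]
  = √[22² + (-6)² + 6²]
  = √[484 + 36 + 36]
  = √556
  ≈ 23.58

23.58


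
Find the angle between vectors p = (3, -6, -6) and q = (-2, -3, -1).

p·q = 3·(-2) + (-6)·(-3) + (-6)·(-1) = -6 + 18 + 6 = 18
|p| = √(3² + (-6)² + (-6)²) = √81 ≈ 9
|q| = √((-2)² + (-3)² + (-1)²) = √14 ≈ 3.742
cos θ = (p·q)/(|p||q|) = 18/(9·3.742) ≈ 0.5345
θ = arccos(0.5345) ≈ 57.69°

57.69°


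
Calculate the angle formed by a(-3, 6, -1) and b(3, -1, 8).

a·b = (-3)·3 + 6·(-1) + (-1)·8 = -9 - 6 - 8 = -23
|a| = √((-3)² + 6² + (-1)²) = √46 ≈ 6.782
|b| = √(3² + (-1)² + 8²) = √74 ≈ 8.602
cos θ = (a·b)/(|a||b|) = -23/(6.782·8.602) ≈ -0.3942
θ = arccos(-0.3942) ≈ 113.2°

113.2°


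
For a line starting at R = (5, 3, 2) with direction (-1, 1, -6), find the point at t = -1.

P(t) = R + t·d
  = (5 + (-1)·(-1), 3 + 1·(-1), 2 + (-6)·(-1))
  = (5 + 1, 3 - 1, 2 + 6)
  = (6, 2, 8)

(6, 2, 8)


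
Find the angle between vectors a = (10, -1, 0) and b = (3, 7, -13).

a·b = 10·3 + (-1)·7 + 0·(-13) = 30 - 7 + 0 = 23
|a| = √(10² + (-1)² + 0²) = √101 ≈ 10.05
|b| = √(3² + 7² + (-13)²) = √227 ≈ 15.07
cos θ = (a·b)/(|a||b|) = 23/(10.05·15.07) ≈ 0.1519
θ = arccos(0.1519) ≈ 81.26°

81.26°


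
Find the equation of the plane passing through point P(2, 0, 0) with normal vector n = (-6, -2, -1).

The plane through P with normal n = (a, b, c) satisfies n·(r - P) = 0,
i.e. ax + by + cz = a·x₀ + b·y₀ + c·z₀.
d = (-6)·2 + (-2)·0 + (-1)·0
  = -12 + 0 + 0
  = -12
Equation: -6x - 2y - z = -12

-6x - 2y - z = -12


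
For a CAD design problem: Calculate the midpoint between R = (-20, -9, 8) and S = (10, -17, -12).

M = ((x₁+x₂)/2, (y₁+y₂)/2, (z₁+z₂)/2)
  = ((-20 + 10)/2, (-9 - 17)/2, (8 - 12)/2)
  = (-10/2, -26/2, -4/2)
  = (-5, -13, -2)

(-5, -13, -2)


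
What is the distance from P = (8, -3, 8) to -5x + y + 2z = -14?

distance = |a·x₀ + b·y₀ + c·z₀ - d| / √(a² + b² + c²)
  = |(-5)·8 + 1·(-3) + 2·8 - (-14)| / √((-5)² + 1² + 2²)
  = |-40 - 3 + 16 + 14| / √(25 + 1 + 4)
  = |-13| / √30
  = 13 / 5.477
  ≈ 2.373

2.373


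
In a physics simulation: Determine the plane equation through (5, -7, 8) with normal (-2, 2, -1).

The plane through P with normal n = (a, b, c) satisfies n·(r - P) = 0,
i.e. ax + by + cz = a·x₀ + b·y₀ + c·z₀.
d = (-2)·5 + 2·(-7) + (-1)·8
  = -10 - 14 - 8
  = -32
Equation: -2x + 2y - z = -32

-2x + 2y - z = -32


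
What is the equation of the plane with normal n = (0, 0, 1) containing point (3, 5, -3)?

The plane through P with normal n = (a, b, c) satisfies n·(r - P) = 0,
i.e. ax + by + cz = a·x₀ + b·y₀ + c·z₀.
d = 0·3 + 0·5 + 1·(-3)
  = 0 + 0 - 3
  = -3
Equation: z = -3

z = -3


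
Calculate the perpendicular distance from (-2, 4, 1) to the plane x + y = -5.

distance = |a·x₀ + b·y₀ + c·z₀ - d| / √(a² + b² + c²)
  = |1·(-2) + 1·4 + 0·1 - (-5)| / √(1² + 1² + 0²)
  = |-2 + 4 + 0 + 5| / √(1 + 1 + 0)
  = |7| / √2
  = 7 / 1.414
  ≈ 4.95

4.95


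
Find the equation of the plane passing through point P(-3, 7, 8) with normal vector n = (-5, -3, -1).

The plane through P with normal n = (a, b, c) satisfies n·(r - P) = 0,
i.e. ax + by + cz = a·x₀ + b·y₀ + c·z₀.
d = (-5)·(-3) + (-3)·7 + (-1)·8
  = 15 - 21 - 8
  = -14
Equation: -5x - 3y - z = -14

-5x - 3y - z = -14


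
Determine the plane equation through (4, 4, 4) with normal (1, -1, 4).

The plane through P with normal n = (a, b, c) satisfies n·(r - P) = 0,
i.e. ax + by + cz = a·x₀ + b·y₀ + c·z₀.
d = 1·4 + (-1)·4 + 4·4
  = 4 - 4 + 16
  = 16
Equation: x - y + 4z = 16

x - y + 4z = 16


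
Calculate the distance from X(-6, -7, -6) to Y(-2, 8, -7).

d = √[(x₂-x₁)² + (y₂-y₁)² + (z₂-z₁)²]
  = √[4² + 15² + (-1)²]
  = √[16 + 225 + 1]
  = √242
  ≈ 15.56

15.56


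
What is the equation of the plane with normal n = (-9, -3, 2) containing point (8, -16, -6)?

The plane through P with normal n = (a, b, c) satisfies n·(r - P) = 0,
i.e. ax + by + cz = a·x₀ + b·y₀ + c·z₀.
d = (-9)·8 + (-3)·(-16) + 2·(-6)
  = -72 + 48 - 12
  = -36
Equation: -9x - 3y + 2z = -36

-9x - 3y + 2z = -36


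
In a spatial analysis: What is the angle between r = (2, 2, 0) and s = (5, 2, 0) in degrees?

r·s = 2·5 + 2·2 + 0·0 = 10 + 4 + 0 = 14
|r| = √(2² + 2² + 0²) = √8 ≈ 2.828
|s| = √(5² + 2² + 0²) = √29 ≈ 5.385
cos θ = (r·s)/(|r||s|) = 14/(2.828·5.385) ≈ 0.9191
θ = arccos(0.9191) ≈ 23.2°

23.2°


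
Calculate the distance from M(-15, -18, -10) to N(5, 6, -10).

d = √[(x₂-x₁)² + (y₂-y₁)² + (z₂-z₁)²]
  = √[20² + 24² + 0²]
  = √[400 + 576 + 0]
  = √976
  ≈ 31.24

31.24


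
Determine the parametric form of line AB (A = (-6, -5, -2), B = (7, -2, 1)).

Direction vector d = B - A = (7 + 6, -2 + 5, 1 + 2) = (13, 3, 3)
Parametric form r = A + t·d:
x = -6 + 13t, y = -5 + 3t, z = -2 + 3t

x = -6 + 13t, y = -5 + 3t, z = -2 + 3t


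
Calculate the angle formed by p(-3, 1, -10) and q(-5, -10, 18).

p·q = (-3)·(-5) + 1·(-10) + (-10)·18 = 15 - 10 - 180 = -175
|p| = √((-3)² + 1² + (-10)²) = √110 ≈ 10.49
|q| = √((-5)² + (-10)² + 18²) = √449 ≈ 21.19
cos θ = (p·q)/(|p||q|) = -175/(10.49·21.19) ≈ -0.7874
θ = arccos(-0.7874) ≈ 141.9°

141.9°


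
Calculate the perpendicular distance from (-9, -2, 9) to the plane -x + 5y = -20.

distance = |a·x₀ + b·y₀ + c·z₀ - d| / √(a² + b² + c²)
  = |(-1)·(-9) + 5·(-2) + 0·9 - (-20)| / √((-1)² + 5² + 0²)
  = |9 - 10 + 0 + 20| / √(1 + 25 + 0)
  = |19| / √26
  = 19 / 5.099
  ≈ 3.726

3.726


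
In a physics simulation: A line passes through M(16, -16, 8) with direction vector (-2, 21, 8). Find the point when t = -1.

P(t) = M + t·d
  = (16 + (-2)·(-1), -16 + 21·(-1), 8 + 8·(-1))
  = (16 + 2, -16 - 21, 8 - 8)
  = (18, -37, 0)

(18, -37, 0)


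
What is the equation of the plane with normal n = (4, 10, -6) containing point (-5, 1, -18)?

The plane through P with normal n = (a, b, c) satisfies n·(r - P) = 0,
i.e. ax + by + cz = a·x₀ + b·y₀ + c·z₀.
d = 4·(-5) + 10·1 + (-6)·(-18)
  = -20 + 10 + 108
  = 98
Equation: 4x + 10y - 6z = 98

4x + 10y - 6z = 98


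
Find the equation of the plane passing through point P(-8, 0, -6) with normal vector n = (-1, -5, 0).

The plane through P with normal n = (a, b, c) satisfies n·(r - P) = 0,
i.e. ax + by + cz = a·x₀ + b·y₀ + c·z₀.
d = (-1)·(-8) + (-5)·0 + 0·(-6)
  = 8 + 0 + 0
  = 8
Equation: -x - 5y = 8

-x - 5y = 8


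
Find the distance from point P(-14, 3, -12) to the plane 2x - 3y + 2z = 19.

distance = |a·x₀ + b·y₀ + c·z₀ - d| / √(a² + b² + c²)
  = |2·(-14) + (-3)·3 + 2·(-12) - 19| / √(2² + (-3)² + 2²)
  = |-28 - 9 - 24 - 19| / √(4 + 9 + 4)
  = |-80| / √17
  = 80 / 4.123
  ≈ 19.4

19.4


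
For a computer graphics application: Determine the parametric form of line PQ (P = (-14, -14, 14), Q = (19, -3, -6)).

Direction vector d = Q - P = (19 + 14, -3 + 14, -6 - 14) = (33, 11, -20)
Parametric form r = P + t·d:
x = -14 + 33t, y = -14 + 11t, z = 14 - 20t

x = -14 + 33t, y = -14 + 11t, z = 14 - 20t


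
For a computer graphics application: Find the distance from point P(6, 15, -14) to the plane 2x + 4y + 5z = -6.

distance = |a·x₀ + b·y₀ + c·z₀ - d| / √(a² + b² + c²)
  = |2·6 + 4·15 + 5·(-14) - (-6)| / √(2² + 4² + 5²)
  = |12 + 60 - 70 + 6| / √(4 + 16 + 25)
  = |8| / √45
  = 8 / 6.708
  ≈ 1.193

1.193


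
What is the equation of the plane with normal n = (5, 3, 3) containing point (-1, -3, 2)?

The plane through P with normal n = (a, b, c) satisfies n·(r - P) = 0,
i.e. ax + by + cz = a·x₀ + b·y₀ + c·z₀.
d = 5·(-1) + 3·(-3) + 3·2
  = -5 - 9 + 6
  = -8
Equation: 5x + 3y + 3z = -8

5x + 3y + 3z = -8


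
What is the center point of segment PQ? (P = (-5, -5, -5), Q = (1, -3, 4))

M = ((x₁+x₂)/2, (y₁+y₂)/2, (z₁+z₂)/2)
  = ((-5 + 1)/2, (-5 - 3)/2, (-5 + 4)/2)
  = (-4/2, -8/2, -1/2)
  = (-2, -4, -0.5)

(-2, -4, -0.5)


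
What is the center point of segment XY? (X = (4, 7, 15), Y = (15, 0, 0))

M = ((x₁+x₂)/2, (y₁+y₂)/2, (z₁+z₂)/2)
  = ((4 + 15)/2, (7 + 0)/2, (15 + 0)/2)
  = (19/2, 7/2, 15/2)
  = (9.5, 3.5, 7.5)

(9.5, 3.5, 7.5)


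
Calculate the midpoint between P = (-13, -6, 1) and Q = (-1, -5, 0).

M = ((x₁+x₂)/2, (y₁+y₂)/2, (z₁+z₂)/2)
  = ((-13 - 1)/2, (-6 - 5)/2, (1 + 0)/2)
  = (-14/2, -11/2, 1/2)
  = (-7, -5.5, 0.5)

(-7, -5.5, 0.5)


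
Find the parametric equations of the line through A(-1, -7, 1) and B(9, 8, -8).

Direction vector d = B - A = (9 + 1, 8 + 7, -8 - 1) = (10, 15, -9)
Parametric form r = A + t·d:
x = -1 + 10t, y = -7 + 15t, z = 1 - 9t

x = -1 + 10t, y = -7 + 15t, z = 1 - 9t


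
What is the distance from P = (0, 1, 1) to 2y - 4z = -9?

distance = |a·x₀ + b·y₀ + c·z₀ - d| / √(a² + b² + c²)
  = |0·0 + 2·1 + (-4)·1 - (-9)| / √(0² + 2² + (-4)²)
  = |0 + 2 - 4 + 9| / √(0 + 4 + 16)
  = |7| / √20
  = 7 / 4.472
  ≈ 1.565

1.565


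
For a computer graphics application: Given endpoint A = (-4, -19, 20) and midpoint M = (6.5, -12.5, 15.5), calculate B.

B = 2M - A
  = (2·6.5 - (-4), 2·(-12.5) - (-19), 2·15.5 - 20)
  = (13 + 4, -25 + 19, 31 - 20)
  = (17, -6, 11)

(17, -6, 11)


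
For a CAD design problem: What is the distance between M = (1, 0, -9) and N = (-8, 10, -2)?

d = √[(x₂-x₁)² + (y₂-y₁)² + (z₂-z₁)²]
  = √[(-9)² + 10² + 7²]
  = √[81 + 100 + 49]
  = √230
  ≈ 15.17

15.17


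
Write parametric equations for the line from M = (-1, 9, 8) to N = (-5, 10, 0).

Direction vector d = N - M = (-5 + 1, 10 - 9, 0 - 8) = (-4, 1, -8)
Parametric form r = M + t·d:
x = -1 - 4t, y = 9 + t, z = 8 - 8t

x = -1 - 4t, y = 9 + t, z = 8 - 8t


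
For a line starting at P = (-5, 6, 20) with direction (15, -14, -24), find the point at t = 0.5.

P(t) = P + t·d
  = (-5 + 15·0.5, 6 + (-14)·0.5, 20 + (-24)·0.5)
  = (-5 + 7.5, 6 - 7, 20 - 12)
  = (2.5, -1, 8)

(2.5, -1, 8)


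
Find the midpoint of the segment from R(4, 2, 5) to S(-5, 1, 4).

M = ((x₁+x₂)/2, (y₁+y₂)/2, (z₁+z₂)/2)
  = ((4 - 5)/2, (2 + 1)/2, (5 + 4)/2)
  = (-1/2, 3/2, 9/2)
  = (-0.5, 1.5, 4.5)

(-0.5, 1.5, 4.5)


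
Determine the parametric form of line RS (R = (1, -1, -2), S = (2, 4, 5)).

Direction vector d = S - R = (2 - 1, 4 + 1, 5 + 2) = (1, 5, 7)
Parametric form r = R + t·d:
x = 1 + t, y = -1 + 5t, z = -2 + 7t

x = 1 + t, y = -1 + 5t, z = -2 + 7t
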